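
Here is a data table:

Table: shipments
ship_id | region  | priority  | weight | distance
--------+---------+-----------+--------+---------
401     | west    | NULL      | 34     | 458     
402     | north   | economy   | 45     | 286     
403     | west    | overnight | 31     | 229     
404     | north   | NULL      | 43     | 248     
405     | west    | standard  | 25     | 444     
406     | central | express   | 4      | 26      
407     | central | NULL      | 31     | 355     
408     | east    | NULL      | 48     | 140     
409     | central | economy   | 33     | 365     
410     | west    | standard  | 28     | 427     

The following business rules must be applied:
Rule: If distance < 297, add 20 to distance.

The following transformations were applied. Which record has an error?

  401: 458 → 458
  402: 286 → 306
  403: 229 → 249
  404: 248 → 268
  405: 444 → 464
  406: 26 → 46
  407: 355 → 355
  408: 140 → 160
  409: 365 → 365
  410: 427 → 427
Record 405 has an error. The correct transformed value should be 444, not 464.

Step 1: Check each record against the rule
Step 2: Record 405 has distance = 444
Step 3: Since 444 >= 297, the bonus should not have been applied
Step 4: Correct value = 444, but claimed value = 464
Conclusion: Record 405 has the error.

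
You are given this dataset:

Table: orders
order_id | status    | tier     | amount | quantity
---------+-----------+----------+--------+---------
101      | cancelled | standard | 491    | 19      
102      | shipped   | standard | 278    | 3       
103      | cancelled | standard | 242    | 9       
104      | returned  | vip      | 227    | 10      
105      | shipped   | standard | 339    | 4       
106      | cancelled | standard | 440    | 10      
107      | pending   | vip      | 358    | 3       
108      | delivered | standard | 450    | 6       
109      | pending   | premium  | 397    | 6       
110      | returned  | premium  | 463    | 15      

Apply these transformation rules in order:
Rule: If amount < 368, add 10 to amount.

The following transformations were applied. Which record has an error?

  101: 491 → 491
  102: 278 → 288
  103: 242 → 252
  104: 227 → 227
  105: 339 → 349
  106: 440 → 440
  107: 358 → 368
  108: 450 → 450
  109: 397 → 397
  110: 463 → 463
Record 104 has an error. The correct transformed value should be 237, not 227.

Step 1: Check each record against the rule
Step 2: Record 104 has amount = 227
Step 3: Since 227 < 368, the bonus should have been applied
Step 4: Correct value = 237, but claimed value = 227
Conclusion: Record 104 has the error.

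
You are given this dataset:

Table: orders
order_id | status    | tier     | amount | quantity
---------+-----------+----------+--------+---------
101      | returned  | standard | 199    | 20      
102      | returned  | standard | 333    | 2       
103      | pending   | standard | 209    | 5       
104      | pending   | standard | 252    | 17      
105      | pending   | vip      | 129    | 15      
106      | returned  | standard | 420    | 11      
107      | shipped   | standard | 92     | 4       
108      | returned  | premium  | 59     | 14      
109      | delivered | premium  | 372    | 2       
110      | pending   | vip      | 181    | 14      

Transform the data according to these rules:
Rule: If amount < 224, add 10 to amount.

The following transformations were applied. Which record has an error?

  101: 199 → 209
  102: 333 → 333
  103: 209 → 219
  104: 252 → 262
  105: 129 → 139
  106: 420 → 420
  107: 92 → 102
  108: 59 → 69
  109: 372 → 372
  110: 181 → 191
Record 104 has an error. The correct transformed value should be 252, not 262.

Step 1: Check each record against the rule
Step 2: Record 104 has amount = 252
Step 3: Since 252 >= 224, the bonus should not have been applied
Step 4: Correct value = 252, but claimed value = 262
Conclusion: Record 104 has the error.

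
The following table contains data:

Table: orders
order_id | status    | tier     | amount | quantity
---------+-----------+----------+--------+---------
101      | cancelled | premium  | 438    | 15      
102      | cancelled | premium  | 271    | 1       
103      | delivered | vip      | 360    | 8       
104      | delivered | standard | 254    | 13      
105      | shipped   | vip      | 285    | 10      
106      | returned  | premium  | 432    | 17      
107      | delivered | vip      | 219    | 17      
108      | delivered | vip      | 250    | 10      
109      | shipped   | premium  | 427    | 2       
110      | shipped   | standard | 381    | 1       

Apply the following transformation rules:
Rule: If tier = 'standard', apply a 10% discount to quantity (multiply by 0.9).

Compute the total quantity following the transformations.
92.6

Step 1: Records with tier = 'standard' have total quantity = 14
Step 2: Apply multiplier: 14 × 0.9 = 12.6
Step 3: Other records total: 80
Step 4: Final sum = 12.6 + 80 = 92.6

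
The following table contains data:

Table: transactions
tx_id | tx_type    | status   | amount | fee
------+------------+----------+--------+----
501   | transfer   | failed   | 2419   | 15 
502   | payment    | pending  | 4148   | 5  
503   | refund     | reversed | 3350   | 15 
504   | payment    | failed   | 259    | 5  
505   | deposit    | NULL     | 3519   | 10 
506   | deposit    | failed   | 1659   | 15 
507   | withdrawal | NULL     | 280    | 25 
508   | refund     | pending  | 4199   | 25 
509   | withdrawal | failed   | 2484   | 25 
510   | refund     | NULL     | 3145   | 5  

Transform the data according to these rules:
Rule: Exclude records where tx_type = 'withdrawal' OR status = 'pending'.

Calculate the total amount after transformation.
14351

Step 1: Find records where tx_type = 'withdrawal' OR status = 'pending'
Step 2: 4 records match, summing to 11111
Step 3: Original sum: 25462
Step 4: Remaining sum = 25462 - 11111 = 14351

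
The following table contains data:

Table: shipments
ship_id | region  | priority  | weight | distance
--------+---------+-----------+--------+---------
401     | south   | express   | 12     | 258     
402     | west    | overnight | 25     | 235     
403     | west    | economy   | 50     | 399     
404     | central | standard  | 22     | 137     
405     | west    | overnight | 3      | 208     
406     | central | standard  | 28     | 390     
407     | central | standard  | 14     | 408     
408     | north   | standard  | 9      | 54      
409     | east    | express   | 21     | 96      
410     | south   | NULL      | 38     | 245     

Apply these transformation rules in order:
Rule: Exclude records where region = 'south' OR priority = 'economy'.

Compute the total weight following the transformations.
122

Step 1: Find records where region = 'south' OR priority = 'economy'
Step 2: 3 records match, summing to 100
Step 3: Original sum: 222
Step 4: Remaining sum = 222 - 100 = 122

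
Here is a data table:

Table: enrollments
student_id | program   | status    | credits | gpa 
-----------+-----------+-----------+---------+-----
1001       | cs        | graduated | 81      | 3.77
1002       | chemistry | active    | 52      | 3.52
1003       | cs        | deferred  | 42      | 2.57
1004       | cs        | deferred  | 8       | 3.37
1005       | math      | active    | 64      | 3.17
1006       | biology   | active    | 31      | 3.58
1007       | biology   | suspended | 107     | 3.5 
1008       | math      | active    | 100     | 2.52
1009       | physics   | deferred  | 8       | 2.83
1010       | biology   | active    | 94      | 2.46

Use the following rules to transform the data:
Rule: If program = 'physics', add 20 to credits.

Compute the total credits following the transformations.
607

Step 1: Count records where program = 'physics': 1
Step 2: Total bonus added: 1 × 20 = 20
Step 3: Original sum of credits: 587
Step 4: Final sum = 587 + 20 = 607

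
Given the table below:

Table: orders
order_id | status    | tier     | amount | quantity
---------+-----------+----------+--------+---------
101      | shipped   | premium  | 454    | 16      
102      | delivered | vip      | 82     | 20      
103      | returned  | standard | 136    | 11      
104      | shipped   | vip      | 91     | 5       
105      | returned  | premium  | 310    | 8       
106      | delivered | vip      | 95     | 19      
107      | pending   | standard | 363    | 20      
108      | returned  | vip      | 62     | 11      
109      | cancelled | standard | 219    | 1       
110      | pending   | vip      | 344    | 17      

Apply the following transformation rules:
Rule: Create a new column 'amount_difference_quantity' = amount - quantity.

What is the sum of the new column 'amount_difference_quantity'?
2028

Step 1: For each record, compute amount - quantity
Example calculations:
  454 - 16 = 438
  82 - 20 = 62
  136 - 11 = 125
  ...
Step 2: Sum all derived values
Step 3: Total = 2028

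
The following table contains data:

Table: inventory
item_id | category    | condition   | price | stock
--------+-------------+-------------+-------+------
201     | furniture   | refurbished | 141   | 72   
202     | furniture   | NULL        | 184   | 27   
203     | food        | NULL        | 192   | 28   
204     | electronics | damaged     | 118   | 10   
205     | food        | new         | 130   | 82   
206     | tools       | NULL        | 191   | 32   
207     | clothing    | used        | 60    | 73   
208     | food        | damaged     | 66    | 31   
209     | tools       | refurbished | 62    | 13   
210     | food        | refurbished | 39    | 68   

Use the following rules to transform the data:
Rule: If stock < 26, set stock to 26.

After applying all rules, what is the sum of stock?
465

Step 1: 2 records have stock < 26
Step 2: These records originally summed to 23
Step 3: After setting to minimum: 2 × 26 = 52
Step 4: Unaffected records sum: 413
Step 5: Final sum = 52 + 413 = 465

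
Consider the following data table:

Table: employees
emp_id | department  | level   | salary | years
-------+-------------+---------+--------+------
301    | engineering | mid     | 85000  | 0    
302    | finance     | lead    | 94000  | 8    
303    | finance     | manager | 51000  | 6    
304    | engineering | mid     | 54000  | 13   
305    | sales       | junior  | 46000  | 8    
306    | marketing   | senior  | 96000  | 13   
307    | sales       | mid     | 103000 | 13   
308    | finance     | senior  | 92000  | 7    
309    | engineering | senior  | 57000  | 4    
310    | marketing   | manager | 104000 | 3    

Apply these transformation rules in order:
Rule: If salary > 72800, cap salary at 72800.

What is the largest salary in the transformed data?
72800

Step 1: Original maximum salary = 104000
Step 2: Apply cap at 72800
Step 3: 6 records had salary > 72800 and were capped
Step 4: Maximum after transformation = 72800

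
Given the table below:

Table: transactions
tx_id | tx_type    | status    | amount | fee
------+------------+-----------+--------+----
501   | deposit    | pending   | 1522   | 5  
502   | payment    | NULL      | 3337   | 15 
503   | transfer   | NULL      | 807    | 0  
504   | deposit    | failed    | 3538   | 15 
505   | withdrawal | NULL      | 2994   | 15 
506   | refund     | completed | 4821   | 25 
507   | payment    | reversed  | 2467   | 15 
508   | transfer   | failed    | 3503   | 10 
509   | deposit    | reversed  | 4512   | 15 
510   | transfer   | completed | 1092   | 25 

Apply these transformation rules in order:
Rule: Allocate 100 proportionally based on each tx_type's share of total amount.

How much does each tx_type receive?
deposit: 33.48, payment: 20.3, refund: 16.86, transfer: 18.89, withdrawal: 10.47

Step 1: Calculate total amount = 28593
Step 2: Calculate each tx_type's proportion:
  deposit: 9572/28593 = 33.48% → 33.48
  payment: 5804/28593 = 20.30% → 20.3
  refund: 4821/28593 = 16.86% → 16.86
  transfer: 5402/28593 = 18.89% → 18.89
  withdrawal: 2994/28593 = 10.47% → 10.47
Step 3: Verify: sum of allocations ≈ 100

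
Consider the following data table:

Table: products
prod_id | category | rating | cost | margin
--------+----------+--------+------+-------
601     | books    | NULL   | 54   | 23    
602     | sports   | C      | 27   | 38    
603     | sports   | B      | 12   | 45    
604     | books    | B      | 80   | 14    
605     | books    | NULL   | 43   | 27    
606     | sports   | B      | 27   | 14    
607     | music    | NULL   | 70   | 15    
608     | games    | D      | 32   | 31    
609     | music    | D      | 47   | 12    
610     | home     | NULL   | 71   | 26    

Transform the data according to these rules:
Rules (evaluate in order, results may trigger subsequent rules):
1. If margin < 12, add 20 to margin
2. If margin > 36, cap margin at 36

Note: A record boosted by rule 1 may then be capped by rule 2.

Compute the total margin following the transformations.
234

Step 1: Apply rule 1 to records with margin < 12
  - 0 records get bonus of 20
  - Of these, 0 records then exceed 36 and get capped
Step 2: Apply rule 2 to records with margin > 36
  - 2 records (original) are capped
Step 3: Calculate final sum = 234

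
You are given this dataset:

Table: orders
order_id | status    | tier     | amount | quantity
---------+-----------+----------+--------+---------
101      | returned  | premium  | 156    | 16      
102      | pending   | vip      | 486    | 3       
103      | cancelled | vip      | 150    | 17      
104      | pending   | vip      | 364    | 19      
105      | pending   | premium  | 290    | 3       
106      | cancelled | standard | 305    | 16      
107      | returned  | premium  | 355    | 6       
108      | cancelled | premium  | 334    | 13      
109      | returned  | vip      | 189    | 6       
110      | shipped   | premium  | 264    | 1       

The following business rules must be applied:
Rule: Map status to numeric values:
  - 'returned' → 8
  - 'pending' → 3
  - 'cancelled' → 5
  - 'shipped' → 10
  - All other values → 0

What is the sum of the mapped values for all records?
58

Step 1: Apply mapping to each record
Step 2: Count by status:
  'returned': 3 records × 8 = 24
  'pending': 3 records × 3 = 9
  'cancelled': 3 records × 5 = 15
  'shipped': 1 records × 10 = 10
Step 3: Sum all mapped values = 58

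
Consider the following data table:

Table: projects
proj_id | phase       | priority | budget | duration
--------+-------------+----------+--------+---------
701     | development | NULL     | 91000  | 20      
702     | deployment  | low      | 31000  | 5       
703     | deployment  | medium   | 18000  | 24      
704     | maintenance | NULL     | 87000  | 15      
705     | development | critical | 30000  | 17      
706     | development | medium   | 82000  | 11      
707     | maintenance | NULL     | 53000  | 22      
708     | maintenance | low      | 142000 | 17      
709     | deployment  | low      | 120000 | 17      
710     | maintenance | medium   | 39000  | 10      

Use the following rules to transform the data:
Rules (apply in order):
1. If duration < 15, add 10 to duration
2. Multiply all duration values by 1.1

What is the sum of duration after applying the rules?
206.8

Step 1: Apply Rule 1 - Add 10 to records with duration < 15
  - 3 records affected: 26 + (3 × 10) = 56
  - Unaffected records: 132
  - Sum after Rule 1: 188
Step 2: Apply Rule 2 - Multiply all by 1.1
  - 188 × 1.1 = 206.8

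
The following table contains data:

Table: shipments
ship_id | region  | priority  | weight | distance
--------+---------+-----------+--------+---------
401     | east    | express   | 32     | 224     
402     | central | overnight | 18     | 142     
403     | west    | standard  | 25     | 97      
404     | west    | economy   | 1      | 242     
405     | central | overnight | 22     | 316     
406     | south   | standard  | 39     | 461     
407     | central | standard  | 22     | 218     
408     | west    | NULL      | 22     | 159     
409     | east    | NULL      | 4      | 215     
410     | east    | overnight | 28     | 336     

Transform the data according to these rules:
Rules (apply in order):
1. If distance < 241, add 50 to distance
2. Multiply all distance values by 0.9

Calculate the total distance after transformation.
2439.0

Step 1: Apply Rule 1 - Add 50 to records with distance < 241
  - 6 records affected: 1055 + (6 × 50) = 1355
  - Unaffected records: 1355
  - Sum after Rule 1: 2710
Step 2: Apply Rule 2 - Multiply all by 0.9
  - 2710 × 0.9 = 2439.0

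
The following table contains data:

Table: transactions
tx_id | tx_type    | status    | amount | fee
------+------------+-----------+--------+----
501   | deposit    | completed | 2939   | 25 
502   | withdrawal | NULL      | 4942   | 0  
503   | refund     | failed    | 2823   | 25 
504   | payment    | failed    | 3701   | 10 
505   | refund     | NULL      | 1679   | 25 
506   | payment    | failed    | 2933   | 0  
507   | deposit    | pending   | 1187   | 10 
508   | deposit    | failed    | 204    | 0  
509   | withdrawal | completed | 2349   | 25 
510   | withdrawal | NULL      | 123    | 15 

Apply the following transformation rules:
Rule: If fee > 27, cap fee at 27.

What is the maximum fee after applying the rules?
25

Step 1: Original maximum fee = 25
Step 2: Check cap of 27 against maximum
Step 3: No records exceed the cap (max 25 <= cap 27), so no capping applies
Step 4: Maximum after transformation = 25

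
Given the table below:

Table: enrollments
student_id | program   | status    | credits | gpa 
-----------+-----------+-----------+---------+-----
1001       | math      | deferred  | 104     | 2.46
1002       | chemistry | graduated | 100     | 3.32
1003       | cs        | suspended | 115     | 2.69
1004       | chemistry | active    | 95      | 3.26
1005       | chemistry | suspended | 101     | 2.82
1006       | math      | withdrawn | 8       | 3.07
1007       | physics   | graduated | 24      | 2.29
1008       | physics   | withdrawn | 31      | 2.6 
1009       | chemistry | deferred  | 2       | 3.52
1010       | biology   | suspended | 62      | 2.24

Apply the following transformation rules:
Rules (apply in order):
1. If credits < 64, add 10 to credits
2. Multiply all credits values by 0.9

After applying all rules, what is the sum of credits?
622.8

Step 1: Apply Rule 1 - Add 10 to records with credits < 64
  - 5 records affected: 127 + (5 × 10) = 177
  - Unaffected records: 515
  - Sum after Rule 1: 692
Step 2: Apply Rule 2 - Multiply all by 0.9
  - 692 × 0.9 = 622.8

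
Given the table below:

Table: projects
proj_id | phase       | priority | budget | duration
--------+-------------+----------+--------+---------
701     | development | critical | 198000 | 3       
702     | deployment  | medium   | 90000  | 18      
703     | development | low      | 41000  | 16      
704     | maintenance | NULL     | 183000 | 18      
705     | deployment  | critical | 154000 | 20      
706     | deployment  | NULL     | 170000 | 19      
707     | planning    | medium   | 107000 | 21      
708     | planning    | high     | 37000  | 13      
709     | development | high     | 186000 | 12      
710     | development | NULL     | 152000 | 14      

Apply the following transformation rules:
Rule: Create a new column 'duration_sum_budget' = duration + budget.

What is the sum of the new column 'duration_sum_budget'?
1318154

Step 1: For each record, compute duration + budget
Example calculations:
  3 + 198000 = 198003
  18 + 90000 = 90018
  16 + 41000 = 41016
  ...
Step 2: Sum all derived values
Step 3: Total = 1318154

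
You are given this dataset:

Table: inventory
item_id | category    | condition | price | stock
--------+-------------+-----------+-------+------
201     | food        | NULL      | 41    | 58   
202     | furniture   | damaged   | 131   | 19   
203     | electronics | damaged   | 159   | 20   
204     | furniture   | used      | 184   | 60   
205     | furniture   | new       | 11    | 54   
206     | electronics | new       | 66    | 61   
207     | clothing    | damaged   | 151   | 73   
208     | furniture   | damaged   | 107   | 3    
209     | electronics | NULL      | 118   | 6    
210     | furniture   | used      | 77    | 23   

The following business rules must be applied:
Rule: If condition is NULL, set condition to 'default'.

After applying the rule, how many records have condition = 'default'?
2

Step 1: Count records where condition IS NULL
Step 2: Found 2 records with NULL condition
Step 3: These records will have condition set to 'default'
Step 4: Records already having condition = 'default': 0
Step 5: Answer: 2 + 0 = 2 records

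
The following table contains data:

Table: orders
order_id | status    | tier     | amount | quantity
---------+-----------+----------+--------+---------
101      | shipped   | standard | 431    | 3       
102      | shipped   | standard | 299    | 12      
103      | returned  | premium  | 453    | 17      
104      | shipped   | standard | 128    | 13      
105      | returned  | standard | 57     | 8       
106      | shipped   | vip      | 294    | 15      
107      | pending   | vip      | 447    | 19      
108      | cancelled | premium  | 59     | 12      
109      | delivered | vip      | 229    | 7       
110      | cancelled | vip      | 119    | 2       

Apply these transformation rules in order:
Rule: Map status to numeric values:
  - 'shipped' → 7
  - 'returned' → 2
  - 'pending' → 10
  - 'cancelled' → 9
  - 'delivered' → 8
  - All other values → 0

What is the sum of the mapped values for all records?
68

Step 1: Apply mapping to each record
Step 2: Count by status:
  'shipped': 4 records × 7 = 28
  'returned': 2 records × 2 = 4
  'pending': 1 records × 10 = 10
  'cancelled': 2 records × 9 = 18
  'delivered': 1 records × 8 = 8
Step 3: Sum all mapped values = 68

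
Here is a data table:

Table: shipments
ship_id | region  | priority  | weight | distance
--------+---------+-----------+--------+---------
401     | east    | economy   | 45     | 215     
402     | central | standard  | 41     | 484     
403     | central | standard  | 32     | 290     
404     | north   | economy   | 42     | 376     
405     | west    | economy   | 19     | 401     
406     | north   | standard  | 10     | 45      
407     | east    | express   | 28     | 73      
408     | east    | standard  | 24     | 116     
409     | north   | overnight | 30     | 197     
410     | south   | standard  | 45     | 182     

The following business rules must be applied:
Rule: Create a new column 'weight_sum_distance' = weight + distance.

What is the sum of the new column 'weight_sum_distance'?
2695

Step 1: For each record, compute weight + distance
Example calculations:
  45 + 215 = 260
  41 + 484 = 525
  32 + 290 = 322
  ...
Step 2: Sum all derived values
Step 3: Total = 2695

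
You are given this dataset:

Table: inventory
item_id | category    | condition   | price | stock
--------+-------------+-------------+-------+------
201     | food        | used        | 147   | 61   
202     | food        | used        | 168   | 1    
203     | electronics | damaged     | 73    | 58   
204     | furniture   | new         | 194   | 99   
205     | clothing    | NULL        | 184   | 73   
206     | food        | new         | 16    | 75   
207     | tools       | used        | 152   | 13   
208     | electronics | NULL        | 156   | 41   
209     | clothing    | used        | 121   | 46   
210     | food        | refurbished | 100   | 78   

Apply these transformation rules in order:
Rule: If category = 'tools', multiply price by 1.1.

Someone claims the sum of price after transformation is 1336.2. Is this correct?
No, the correct result is 1326.2.

Step 1: Calculate the correct sum after transformation
Step 2: Apply multiplier 1.1 to records where category = 'tools'
Step 3: Correct result = 1326.2
Step 4: Claimed result = 1336.2
Step 5: 1326.2 ≠ 1336.2
Conclusion: The claimed result is incorrect. The correct answer is 1326.2.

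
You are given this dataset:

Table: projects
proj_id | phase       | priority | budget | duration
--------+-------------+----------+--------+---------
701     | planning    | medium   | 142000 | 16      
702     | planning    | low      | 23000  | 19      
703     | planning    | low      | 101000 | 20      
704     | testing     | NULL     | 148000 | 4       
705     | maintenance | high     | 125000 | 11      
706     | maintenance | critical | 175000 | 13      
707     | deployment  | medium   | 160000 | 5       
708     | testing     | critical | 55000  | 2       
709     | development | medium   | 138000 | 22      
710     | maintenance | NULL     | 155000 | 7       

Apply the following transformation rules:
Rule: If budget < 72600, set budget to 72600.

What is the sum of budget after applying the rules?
1289200

Step 1: 2 records have budget < 72600
Step 2: These records originally summed to 78000
Step 3: After setting to minimum: 2 × 72600 = 145200
Step 4: Unaffected records sum: 1144000
Step 5: Final sum = 145200 + 1144000 = 1289200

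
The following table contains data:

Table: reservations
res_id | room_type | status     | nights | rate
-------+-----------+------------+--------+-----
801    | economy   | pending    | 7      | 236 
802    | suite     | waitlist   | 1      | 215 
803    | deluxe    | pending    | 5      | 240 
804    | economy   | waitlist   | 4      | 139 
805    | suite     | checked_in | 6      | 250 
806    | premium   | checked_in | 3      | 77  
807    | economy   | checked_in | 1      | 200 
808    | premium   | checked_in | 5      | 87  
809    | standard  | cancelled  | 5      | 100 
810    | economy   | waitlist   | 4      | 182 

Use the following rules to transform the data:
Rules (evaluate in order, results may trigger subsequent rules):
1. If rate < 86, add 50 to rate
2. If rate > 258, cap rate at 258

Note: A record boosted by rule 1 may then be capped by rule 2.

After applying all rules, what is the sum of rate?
1776

Step 1: Apply rule 1 to records with rate < 86
  - 1 records get bonus of 50
  - Of these, 0 records then exceed 258 and get capped
Step 2: Apply rule 2 to records with rate > 258
  - 0 records (original) are capped
Step 3: Calculate final sum = 1776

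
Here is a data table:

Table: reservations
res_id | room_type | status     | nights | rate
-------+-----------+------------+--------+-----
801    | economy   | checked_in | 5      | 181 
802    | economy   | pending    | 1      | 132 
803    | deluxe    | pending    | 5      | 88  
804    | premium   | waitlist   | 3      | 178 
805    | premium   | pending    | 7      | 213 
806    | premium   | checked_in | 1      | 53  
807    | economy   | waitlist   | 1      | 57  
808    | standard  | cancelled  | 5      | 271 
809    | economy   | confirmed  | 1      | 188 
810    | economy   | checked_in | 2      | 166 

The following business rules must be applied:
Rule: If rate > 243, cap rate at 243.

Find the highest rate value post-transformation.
243

Step 1: Original maximum rate = 271
Step 2: Apply cap at 243
Step 3: 1 records had rate > 243 and were capped
Step 4: Maximum after transformation = 243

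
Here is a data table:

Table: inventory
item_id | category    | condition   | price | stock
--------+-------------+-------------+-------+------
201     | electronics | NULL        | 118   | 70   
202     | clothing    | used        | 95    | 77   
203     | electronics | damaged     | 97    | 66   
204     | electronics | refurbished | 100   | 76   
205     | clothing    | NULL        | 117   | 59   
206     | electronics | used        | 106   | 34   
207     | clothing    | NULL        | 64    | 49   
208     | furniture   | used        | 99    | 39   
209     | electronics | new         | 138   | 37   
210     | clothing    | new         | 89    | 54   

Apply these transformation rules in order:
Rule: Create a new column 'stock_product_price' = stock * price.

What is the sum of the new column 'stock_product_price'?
56993

Step 1: For each record, compute stock * price
Example calculations:
  70 * 118 = 8260
  77 * 95 = 7315
  66 * 97 = 6402
  ...
Step 2: Sum all derived values
Step 3: Total = 56993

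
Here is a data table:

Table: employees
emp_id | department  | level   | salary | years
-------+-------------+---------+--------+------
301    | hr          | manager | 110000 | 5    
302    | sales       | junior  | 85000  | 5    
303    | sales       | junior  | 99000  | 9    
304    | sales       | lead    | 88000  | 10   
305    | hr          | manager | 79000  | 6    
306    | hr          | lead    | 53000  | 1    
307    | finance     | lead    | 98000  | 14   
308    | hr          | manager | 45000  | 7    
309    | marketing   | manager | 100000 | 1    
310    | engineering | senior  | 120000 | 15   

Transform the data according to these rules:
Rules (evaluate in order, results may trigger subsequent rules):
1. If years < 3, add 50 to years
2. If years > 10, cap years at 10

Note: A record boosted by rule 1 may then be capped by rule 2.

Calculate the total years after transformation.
82

Step 1: Apply rule 1 to records with years < 3
  - 2 records get bonus of 50
  - Of these, 2 records then exceed 10 and get capped
Step 2: Apply rule 2 to records with years > 10
  - 2 records (original) are capped
Step 3: Calculate final sum = 82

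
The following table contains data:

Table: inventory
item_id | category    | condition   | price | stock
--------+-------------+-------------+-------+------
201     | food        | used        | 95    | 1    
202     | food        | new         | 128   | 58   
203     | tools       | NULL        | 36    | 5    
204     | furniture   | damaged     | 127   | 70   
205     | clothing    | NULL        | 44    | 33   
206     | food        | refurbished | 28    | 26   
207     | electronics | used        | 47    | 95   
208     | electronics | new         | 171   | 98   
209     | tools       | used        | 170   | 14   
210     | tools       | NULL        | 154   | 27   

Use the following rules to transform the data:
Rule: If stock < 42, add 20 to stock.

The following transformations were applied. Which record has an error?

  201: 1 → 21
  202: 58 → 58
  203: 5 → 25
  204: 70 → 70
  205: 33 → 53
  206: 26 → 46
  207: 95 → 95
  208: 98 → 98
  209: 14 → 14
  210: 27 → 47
Record 209 has an error. The correct transformed value should be 34, not 14.

Step 1: Check each record against the rule
Step 2: Record 209 has stock = 14
Step 3: Since 14 < 42, the bonus should have been applied
Step 4: Correct value = 34, but claimed value = 14
Conclusion: Record 209 has the error.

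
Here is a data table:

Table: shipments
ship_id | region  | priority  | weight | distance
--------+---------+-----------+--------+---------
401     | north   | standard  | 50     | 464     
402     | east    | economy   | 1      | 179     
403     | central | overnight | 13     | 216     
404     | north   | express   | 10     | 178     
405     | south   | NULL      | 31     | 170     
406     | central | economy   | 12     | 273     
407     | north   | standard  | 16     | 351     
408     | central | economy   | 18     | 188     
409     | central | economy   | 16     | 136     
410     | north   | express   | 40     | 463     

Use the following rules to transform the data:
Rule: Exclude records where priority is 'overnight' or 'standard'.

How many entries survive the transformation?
7

Step 1: Count records to exclude
  - 1 (overnight) + 2 (standard) = 3 records
Step 2: Total records: 10
Step 3: Remaining = 10 - 3 = 7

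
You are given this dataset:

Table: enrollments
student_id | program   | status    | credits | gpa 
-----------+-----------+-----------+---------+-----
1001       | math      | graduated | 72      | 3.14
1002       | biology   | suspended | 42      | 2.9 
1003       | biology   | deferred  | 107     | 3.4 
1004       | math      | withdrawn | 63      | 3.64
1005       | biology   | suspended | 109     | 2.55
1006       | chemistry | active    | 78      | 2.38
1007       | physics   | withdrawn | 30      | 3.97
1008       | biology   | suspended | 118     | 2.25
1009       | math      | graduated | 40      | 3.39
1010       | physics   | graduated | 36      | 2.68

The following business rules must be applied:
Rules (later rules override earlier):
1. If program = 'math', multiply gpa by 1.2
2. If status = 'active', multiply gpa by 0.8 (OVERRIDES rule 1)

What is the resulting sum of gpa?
31.86

Step 1: Rule 2 takes priority for records with status = 'active'
  - 1 records: 2.38 × 0.8 = 1.9
Step 2: Rule 1 applies to remaining records with program = 'math'
  - 3 records: 10.17 × 1.2 = 12.2
Step 3: Other records unchanged: 17.75
Step 4: Final sum = 1.9 + 12.2 + 17.75 = 31.86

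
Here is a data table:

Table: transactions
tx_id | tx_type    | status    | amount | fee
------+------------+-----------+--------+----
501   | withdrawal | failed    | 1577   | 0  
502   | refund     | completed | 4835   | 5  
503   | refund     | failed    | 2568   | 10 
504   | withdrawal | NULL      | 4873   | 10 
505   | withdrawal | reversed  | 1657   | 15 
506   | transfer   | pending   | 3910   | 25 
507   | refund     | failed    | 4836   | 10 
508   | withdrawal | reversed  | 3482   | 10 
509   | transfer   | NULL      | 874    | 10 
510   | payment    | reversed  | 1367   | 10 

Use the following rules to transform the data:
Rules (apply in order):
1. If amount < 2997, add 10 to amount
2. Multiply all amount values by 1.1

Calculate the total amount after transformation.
33031.9

Step 1: Apply Rule 1 - Add 10 to records with amount < 2997
  - 5 records affected: 8043 + (5 × 10) = 8093
  - Unaffected records: 21936
  - Sum after Rule 1: 30029
Step 2: Apply Rule 2 - Multiply all by 1.1
  - 30029 × 1.1 = 33031.9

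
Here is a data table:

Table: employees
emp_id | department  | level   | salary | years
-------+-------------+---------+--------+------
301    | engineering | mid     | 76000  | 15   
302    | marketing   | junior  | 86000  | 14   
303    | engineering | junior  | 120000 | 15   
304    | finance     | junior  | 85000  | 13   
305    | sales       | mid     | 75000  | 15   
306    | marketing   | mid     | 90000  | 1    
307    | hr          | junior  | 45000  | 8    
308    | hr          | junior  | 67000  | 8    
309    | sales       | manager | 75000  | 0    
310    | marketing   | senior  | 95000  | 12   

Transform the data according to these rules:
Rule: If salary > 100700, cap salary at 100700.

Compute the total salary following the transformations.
794700

Step 1: 1 records have salary > 100700
Step 2: These records originally summed to 120000
Step 3: After capping: 1 × 100700 = 100700
Step 4: Unaffected records sum: 694000
Step 5: Final sum = 100700 + 694000 = 794700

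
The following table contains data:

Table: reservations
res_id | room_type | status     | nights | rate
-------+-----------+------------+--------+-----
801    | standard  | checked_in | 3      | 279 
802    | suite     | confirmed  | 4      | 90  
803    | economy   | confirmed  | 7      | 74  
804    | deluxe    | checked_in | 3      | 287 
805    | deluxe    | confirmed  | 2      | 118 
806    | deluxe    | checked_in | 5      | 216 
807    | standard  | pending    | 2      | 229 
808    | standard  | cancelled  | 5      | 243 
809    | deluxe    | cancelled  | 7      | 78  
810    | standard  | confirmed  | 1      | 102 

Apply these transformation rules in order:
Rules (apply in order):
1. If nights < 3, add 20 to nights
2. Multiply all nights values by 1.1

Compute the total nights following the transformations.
108.9

Step 1: Apply Rule 1 - Add 20 to records with nights < 3
  - 3 records affected: 5 + (3 × 20) = 65
  - Unaffected records: 34
  - Sum after Rule 1: 99
Step 2: Apply Rule 2 - Multiply all by 1.1
  - 99 × 1.1 = 108.9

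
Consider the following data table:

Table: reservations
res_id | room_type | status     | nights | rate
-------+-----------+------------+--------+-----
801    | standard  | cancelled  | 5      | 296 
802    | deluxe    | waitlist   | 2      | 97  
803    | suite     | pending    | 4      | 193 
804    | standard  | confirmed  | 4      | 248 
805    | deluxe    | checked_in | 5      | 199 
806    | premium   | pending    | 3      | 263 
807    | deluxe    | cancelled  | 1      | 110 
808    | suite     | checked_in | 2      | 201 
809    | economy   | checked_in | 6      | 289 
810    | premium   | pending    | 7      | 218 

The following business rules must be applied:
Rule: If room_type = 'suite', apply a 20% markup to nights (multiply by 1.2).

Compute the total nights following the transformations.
40.2

Step 1: Records with room_type = 'suite' have total nights = 6
Step 2: Apply multiplier: 6 × 1.2 = 7.2
Step 3: Other records total: 33
Step 4: Final sum = 7.2 + 33 = 40.2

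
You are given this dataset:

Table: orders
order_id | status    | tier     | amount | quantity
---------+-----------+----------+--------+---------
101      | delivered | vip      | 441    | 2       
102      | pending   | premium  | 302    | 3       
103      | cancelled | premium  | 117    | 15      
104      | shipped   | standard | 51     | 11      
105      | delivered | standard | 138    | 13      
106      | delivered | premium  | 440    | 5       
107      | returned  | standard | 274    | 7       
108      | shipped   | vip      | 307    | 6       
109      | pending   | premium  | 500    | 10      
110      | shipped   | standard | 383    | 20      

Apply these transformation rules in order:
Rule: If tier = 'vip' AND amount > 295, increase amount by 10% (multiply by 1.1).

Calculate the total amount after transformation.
3027.8

Step 1: Find records where tier = 'vip' AND amount > 295
Step 2: 2 records match, summing to 748
Step 3: After multiplier: 748 × 1.1 = 822.8
Step 4: Unaffected records sum: 2205
Step 5: Final sum = 822.8 + 2205 = 3027.8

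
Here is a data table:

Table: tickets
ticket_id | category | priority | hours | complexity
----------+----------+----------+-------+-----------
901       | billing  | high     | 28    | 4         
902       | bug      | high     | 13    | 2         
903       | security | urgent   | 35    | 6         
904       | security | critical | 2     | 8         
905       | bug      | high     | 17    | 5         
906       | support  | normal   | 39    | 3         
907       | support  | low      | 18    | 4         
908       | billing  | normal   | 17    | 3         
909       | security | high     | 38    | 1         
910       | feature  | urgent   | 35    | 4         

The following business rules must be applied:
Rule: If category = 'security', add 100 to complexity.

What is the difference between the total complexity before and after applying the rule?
300

Step 1: Original sum of complexity = 40
Step 2: 3 records have category = 'security'
Step 3: Each affected record changes by 100
Step 4: Total change = 3 × 100 = 300
Step 5: New sum = 40 + 300 = 340
Step 6: Difference = |340 - 40| = 300
        (Sum increased by 300)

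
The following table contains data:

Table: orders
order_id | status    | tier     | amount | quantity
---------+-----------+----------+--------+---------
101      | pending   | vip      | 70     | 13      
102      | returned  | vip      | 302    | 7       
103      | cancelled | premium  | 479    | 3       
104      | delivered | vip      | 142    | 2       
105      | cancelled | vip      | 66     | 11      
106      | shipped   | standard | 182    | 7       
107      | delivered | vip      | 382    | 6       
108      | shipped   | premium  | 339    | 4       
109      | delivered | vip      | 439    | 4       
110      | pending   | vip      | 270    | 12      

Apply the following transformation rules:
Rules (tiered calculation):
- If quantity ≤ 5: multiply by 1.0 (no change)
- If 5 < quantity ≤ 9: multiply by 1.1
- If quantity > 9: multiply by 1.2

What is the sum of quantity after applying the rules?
78.2

Step 1: Tier 1 (quantity ≤ 5): 4 records, sum = 13 × 1.0 = 13.0
Step 2: Tier 2 (5 < quantity ≤ 9): 3 records, sum = 20 × 1.1 = 22.0
Step 3: Tier 3 (quantity > 9): 3 records, sum = 36 × 1.2 = 43.2
Step 4: Final sum = 13.0 + 22.0 + 43.2 = 78.2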